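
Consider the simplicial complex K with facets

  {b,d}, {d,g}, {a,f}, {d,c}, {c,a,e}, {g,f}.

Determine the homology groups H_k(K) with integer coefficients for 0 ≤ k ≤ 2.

H_0 = Z,  H_1 = Z,  H_2 = 0.

K has 7 vertices, 8 edges, 1 triangle.
rank ∂_0 = 0, rank ∂_1 = 6 ⇒ b_0 = 7 − 0 − 6 = 1; all invariant factors of ∂_1 are 1 so no torsion. So H_0 ≅ Z.
rank ∂_1 = 6, rank ∂_2 = 1 ⇒ b_1 = 8 − 6 − 1 = 1; all invariant factors of ∂_2 are 1 so no torsion. So H_1 ≅ Z.
rank ∂_2 = 1, rank ∂_3 = 0 ⇒ b_2 = 1 − 1 − 0 = 0. So H_2 ≅ 0.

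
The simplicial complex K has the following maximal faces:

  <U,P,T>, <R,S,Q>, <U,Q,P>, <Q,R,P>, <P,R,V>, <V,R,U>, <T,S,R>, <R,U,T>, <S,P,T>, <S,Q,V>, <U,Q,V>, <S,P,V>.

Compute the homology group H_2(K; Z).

We work with the vertex ordering P < Q < R < S < T < U < V. The simplices of K, each written with vertices in increasing order, are:

  0-simplices (7): P, Q, R, S, T, U, V
  1-simplices (18): PQ, PR, PS, PT, PU, PV, QR, QS, QU, QV, RS, RT, RU, RV, ST, SV, TU, UV
  2-simplices (12): PQR, PQU, PRV, PST, PSV, PTU, QRS, QSV, QUV, RST, RTU, RUV

giving chain groups C_0 ≅ Z^7, C_1 ≅ Z^18, C_2 ≅ Z^12.

The boundary map ∂_1: C_1 → C_0 sends each edge [p,q] (with p < q) to q − p.
As a 7×18 matrix over Z this has rank 6, with invariant factors (1,1,1,1,1,1).

The boundary map ∂_2: C_2 → C_1 maps a triangle to the signed sum of its edges. For instance
  ∂PSV = SV − PV + PS,
  ∂RST = ST − RT + RS.
As a 18×12 matrix over Z this has rank 12, with invariant factors (1,1,1,1,1,1,1,1,1,1,1,2).

Now H_k = ker ∂_k / im ∂_{k+1}, so:

  H_2: rank ker ∂_2 − rank ∂_3 = (12 − 12) − 0 = 0, and there is no ∂_3, so H_2 = 0.

H_2 = 0.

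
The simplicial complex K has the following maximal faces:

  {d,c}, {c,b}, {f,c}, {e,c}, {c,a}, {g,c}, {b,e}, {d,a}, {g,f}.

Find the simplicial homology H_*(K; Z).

Order the vertices as a < b < c < d < e < f < g. Listing each simplex with vertices in this order, K has dimension 1 with simplices:

  0-simplices (7): a, b, c, d, e, f, g
  1-simplices (9): ac, ad, bc, be, cd, ce, cf, cg, fg

giving chain groups C_0 ≅ Z^7, C_1 ≅ Z^9.

The boundary map ∂_1: C_1 → C_0 sends each edge [p,q] (with p < q) to q − p. For instance
  ∂ad = d − a.
The 7×9 boundary matrix has rank 6 and Smith normal form diag(1,1,1,1,1,1).

Computing H_k = (kernel of ∂_k) / (image of ∂_{k+1}):

  H_0: rank C_0 − rank ∂_1 = 7 − 6 = 1, and the invariant factors of ∂_1 are all 1, so H_0 = Z.
  H_1: rank ker ∂_1 − rank ∂_2 = (9 − 6) − 0 = 3, and there is no ∂_2, so H_1 = Z^3.

(K is a triangulation of a wedge of 3 circles.)

H_0 = Z,  H_1 = Z^3.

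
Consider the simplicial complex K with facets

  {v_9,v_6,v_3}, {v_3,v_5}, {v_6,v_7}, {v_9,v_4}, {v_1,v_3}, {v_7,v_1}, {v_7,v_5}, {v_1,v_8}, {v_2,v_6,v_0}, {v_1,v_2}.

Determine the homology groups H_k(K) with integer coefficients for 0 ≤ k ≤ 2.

We work with the vertex ordering v_0 < v_1 < v_2 < v_3 < v_4 < v_5 < v_6 < v_7 < v_8 < v_9. The simplices of K, each written with vertices in increasing order, are:

  0-simplices (10): [v_0], [v_1], [v_2], [v_3], [v_4], [v_5], [v_6], [v_7], [v_8], [v_9]
  1-simplices (14): [v_0,v_2], [v_0,v_6], [v_1,v_2], [v_1,v_3], [v_1,v_7], [v_1,v_8], [v_2,v_6], [v_3,v_5], [v_3,v_6], [v_3,v_9], [v_4,v_9], [v_5,v_7], [v_6,v_7], [v_6,v_9]
  2-simplices (2): [v_0,v_2,v_6], [v_3,v_6,v_9]

giving chain groups C_0 ≅ Z^10, C_1 ≅ Z^14, C_2 ≅ Z^2.

The boundary map ∂_1: C_1 → C_0 sends each edge [p,q] (with p < q) to q − p. For instance
  ∂[v_0,v_2] = [v_2] − [v_0].
As a 10×14 matrix over Z this has rank 9, with invariant factors (1,1,1,1,1,1,1,1,1).

∂_2: C_2 → C_1 acts by ∂[p,q,r] = [q,r] − [p,r] + [p,q]. For instance
  ∂[v_3,v_6,v_9] = [v_6,v_9] − [v_3,v_9] + [v_3,v_6],
  ∂[v_0,v_2,v_6] = [v_2,v_6] − [v_0,v_6] + [v_0,v_2].
This gives a 14×2 integer matrix of rank 2; reducing to Smith normal form yields diagonal entries (1,1).

Now H_k = ker ∂_k / im ∂_{k+1}, so:

  H_0: rank C_0 − rank ∂_1 = 10 − 9 = 1, and the invariant factors of ∂_1 are all 1, so H_0 = Z.
  H_1: rank ker ∂_1 − rank ∂_2 = (14 − 9) − 2 = 3, and the invariant factors of ∂_2 are all 1, so H_1 = Z^3.
  H_2: rank ker ∂_2 − rank ∂_3 = (2 − 2) − 0 = 0, and there is no ∂_3, so H_2 = 0.

As a check, the Euler characteristic is 10 − 14 + 2 = -2, which agrees with 1 − 3 + 0 = -2.

H_0 ≅ Z,  H_1 ≅ Z^3,  H_2 = 0.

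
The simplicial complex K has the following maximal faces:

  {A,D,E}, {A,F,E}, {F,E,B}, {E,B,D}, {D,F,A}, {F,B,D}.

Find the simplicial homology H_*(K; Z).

H_0 ≅ Z,  H_1 = 0,  H_2 ≅ Z.

Take the total order A < B < D < E < F on the vertex set. Then K (dimension 2) consists of the simplices:

  0-simplices (5): A, B, D, E, F
  1-simplices (9): AD, AE, AF, BD, BE, BF, DE, DF, EF
  2-simplices (6): ADE, ADF, AEF, BDE, BDF, BEF

so the chain groups are C_0 ≅ Z^5, C_1 ≅ Z^9, C_2 ≅ Z^6.

∂_1: C_1 → C_0 maps an edge to its endpoints' difference, ∂[p,q] = q − p. For instance
  ∂AD = D − A.
This gives a 5×9 integer matrix of rank 4; reducing to Smith normal form yields diagonal entries (1,1,1,1).

The boundary map ∂_2: C_2 → C_1 sends each 2-simplex [p,q,r] to [q,r] − [p,r] + [p,q]. For instance
  ∂ADF = DF − AF + AD,
  ∂AEF = EF − AF + AE.
This gives a 9×6 integer matrix of rank 5; reducing to Smith normal form yields diagonal entries (1,1,1,1,1).

Computing H_k = (kernel of ∂_k) / (image of ∂_{k+1}):

  H_0: rank C_0 − rank ∂_1 = 5 − 4 = 1, and the invariant factors of ∂_1 are all 1, so H_0 ≅ Z.
  H_1: rank ker ∂_1 − rank ∂_2 = (9 − 4) − 5 = 0, and the invariant factors of ∂_2 are all 1, so H_1 ≅ 0.
  H_2: rank ker ∂_2 − rank ∂_3 = (6 − 5) − 0 = 1, and there is no ∂_3, so H_2 ≅ Z.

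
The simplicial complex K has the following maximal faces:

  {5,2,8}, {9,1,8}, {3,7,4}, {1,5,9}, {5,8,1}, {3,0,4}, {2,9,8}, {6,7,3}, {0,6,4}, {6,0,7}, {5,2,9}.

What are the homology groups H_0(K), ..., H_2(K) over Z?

H_0 = Z^2,  H_1 = Z,  H_2 = Z.

Take the total order 0 < 1 < 2 < 3 < 4 < 5 < 6 < 7 < 8 < 9 on the vertex set. Then K (dimension 2) consists of the simplices:

  0-simplices (10): [0], [1], [2], [3], [4], [5], [6], [7], [8], [9]
  1-simplices (19): [0,3], [0,4], [0,6], [0,7], [1,5], [1,8], [1,9], [2,5], [2,8], [2,9], [3,4], [3,6], [3,7], [4,6], [4,7], [5,8], [5,9], [6,7], [8,9]
  2-simplices (11): [0,3,4], [0,4,6], [0,6,7], [1,5,8], [1,5,9], [1,8,9], [2,5,8], [2,5,9], [2,8,9], [3,4,7], [3,6,7]

Hence C_0 ≅ Z^10, C_1 ≅ Z^19, C_2 ≅ Z^11.

Boundary ∂_1: C_1 → C_0 maps an edge to its endpoints' difference, ∂[p,q] = q − p. For instance
  ∂[1,5] = [5] − [1].
The 10×19 boundary matrix has rank 8 and Smith normal form diag(1,1,1,1,1,1,1,1).

The boundary map ∂_2: C_2 → C_1 sends each 2-simplex [p,q,r] to [q,r] − [p,r] + [p,q]. For instance
  ∂[2,5,8] = [5,8] − [2,8] + [2,5],
  ∂[3,4,7] = [4,7] − [3,7] + [3,4].
This gives a 19×11 integer matrix of rank 10; reducing to Smith normal form yields diagonal entries (1,1,1,1,1,1,1,1,1,1).

Reading off H_k = ker ∂_k / im ∂_{k+1}:

  H_0: rank C_0 − rank ∂_1 = 10 − 8 = 2, and the invariant factors of ∂_1 are all 1, so H_0 ≅ Z^2.
  H_1: rank ker ∂_1 − rank ∂_2 = (19 − 8) − 10 = 1, and the invariant factors of ∂_2 are all 1, so H_1 ≅ Z.
  H_2: rank ker ∂_2 − rank ∂_3 = (11 − 10) − 0 = 1, and there is no ∂_3, so H_2 ≅ Z.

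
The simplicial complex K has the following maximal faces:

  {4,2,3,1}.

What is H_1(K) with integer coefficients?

K has 4 vertices, 6 edges, 4 triangles, 1 3-simplex.
rank ∂_1 = 3, rank ∂_2 = 3 ⇒ b_1 = 6 − 3 − 3 = 0; all invariant factors of ∂_2 are 1 so no torsion. So H_1 ≅ 0.

H_1 ≅ 0.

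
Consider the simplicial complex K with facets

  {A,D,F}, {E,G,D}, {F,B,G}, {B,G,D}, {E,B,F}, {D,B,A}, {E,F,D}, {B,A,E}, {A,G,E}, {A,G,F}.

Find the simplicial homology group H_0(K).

H_0 = Z.

K has 6 vertices, 15 edges, 10 triangles.
rank ∂_0 = 0, rank ∂_1 = 5 ⇒ b_0 = 6 − 0 − 5 = 1; all invariant factors of ∂_1 are 1 so no torsion. So H_0 ≅ Z.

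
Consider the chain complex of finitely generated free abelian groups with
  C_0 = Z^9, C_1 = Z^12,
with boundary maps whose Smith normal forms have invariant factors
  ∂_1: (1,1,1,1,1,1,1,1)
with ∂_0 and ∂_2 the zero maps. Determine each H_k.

H_0 = Z,  H_1 = Z^4.

H_0: b_0 = 9 − 0 − 8 = 1; torsion from ∂_1 factors > 1: none. So H_0 = Z.
H_1: b_1 = 12 − 8 − 0 = 4; torsion from ∂_2 factors > 1: none. So H_1 = Z^4.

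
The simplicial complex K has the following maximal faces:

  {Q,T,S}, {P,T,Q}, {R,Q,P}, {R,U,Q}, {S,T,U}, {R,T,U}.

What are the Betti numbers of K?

b_0 = 1, b_1 = 1, b_2 = 0.

Fix the vertex order P < Q < R < S < T < U and write every simplex with vertices in increasing order. Then dim K = 2 and the simplices of K are:

  0-simplices (6): P, Q, R, S, T, U
  1-simplices (12): PQ, PR, PT, QR, QS, QT, QU, RT, RU, ST, SU, TU
  2-simplices (6): PQR, PQT, QRU, QST, RTU, STU

giving chain groups C_0 ≅ Z^6, C_1 ≅ Z^12, C_2 ≅ Z^6.

The boundary map ∂_1: C_1 → C_0 sends each edge [p,q] (with p < q) to q − p.
The resulting 6×12 matrix has rank 5, and its Smith normal form has invariant factors (1,1,1,1,1).

The boundary map ∂_2: C_2 → C_1 sends each 2-simplex [p,q,r] to [q,r] − [p,r] + [p,q]. For instance
  ∂QRU = RU − QU + QR,
  ∂PQR = QR − PR + PQ.
As a 12×6 matrix over Z this has rank 6, with invariant factors (1,1,1,1,1,1).

Reading off H_k = ker ∂_k / im ∂_{k+1}:

  H_0: rank C_0 − rank ∂_1 = 6 − 5 = 1, and the invariant factors of ∂_1 are all 1, so H_0 ≅ Z.
  H_1: rank ker ∂_1 − rank ∂_2 = (12 − 5) − 6 = 1, and the invariant factors of ∂_2 are all 1, so H_1 ≅ Z.
  H_2: rank ker ∂_2 − rank ∂_3 = (6 − 6) − 0 = 0, and there is no ∂_3, so H_2 ≅ 0.

(K is a triangulation of the cylinder S^1 x I.)

Hence the Betti numbers are b_0 = 1, b_1 = 1, b_2 = 0.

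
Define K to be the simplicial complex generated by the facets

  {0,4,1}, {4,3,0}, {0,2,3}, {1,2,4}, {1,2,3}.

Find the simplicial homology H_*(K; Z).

H_0 ≅ Z,  H_1 ≅ Z,  H_2 = 0.

Fix the vertex order 0 < 1 < 2 < 3 < 4 and write every simplex with vertices in increasing order. Then dim K = 2 and the simplices of K are:

  0-simplices (5): [0], [1], [2], [3], [4]
  1-simplices (10): [0,1], [0,2], [0,3], [0,4], [1,2], [1,3], [1,4], [2,3], [2,4], [3,4]
  2-simplices (5): [0,1,4], [0,2,3], [0,3,4], [1,2,3], [1,2,4]

giving chain groups C_0 ≅ Z^5, C_1 ≅ Z^10, C_2 ≅ Z^5.

Boundary ∂_1: C_1 → C_0 is given by ∂[p,q] = [q] − [p]. For instance
  ∂[3,4] = [4] − [3].
This gives a 5×10 integer matrix of rank 4; reducing to Smith normal form yields diagonal entries (1,1,1,1).

Boundary ∂_2: C_2 → C_1 maps a triangle to the signed sum of its edges. For instance
  ∂[0,3,4] = [3,4] − [0,4] + [0,3],
  ∂[0,2,3] = [2,3] − [0,3] + [0,2].
The resulting 10×5 matrix has rank 5, and its Smith normal form has invariant factors (1,1,1,1,1).

Computing H_k = (kernel of ∂_k) / (image of ∂_{k+1}):

  H_0: rank C_0 − rank ∂_1 = 5 − 4 = 1, and the invariant factors of ∂_1 are all 1, so H_0 = Z.
  H_1: rank ker ∂_1 − rank ∂_2 = (10 − 4) − 5 = 1, and the invariant factors of ∂_2 are all 1, so H_1 = Z.
  H_2: rank ker ∂_2 − rank ∂_3 = (5 − 5) − 0 = 0, and there is no ∂_3, so H_2 = 0.

As a check, the Euler characteristic is 5 − 10 + 5 = 0, which agrees with 1 − 1 + 0 = 0.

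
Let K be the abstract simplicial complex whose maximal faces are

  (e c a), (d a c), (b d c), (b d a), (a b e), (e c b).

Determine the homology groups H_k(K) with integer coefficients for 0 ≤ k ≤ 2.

Take the total order a < b < c < d < e on the vertex set. Then K (dimension 2) consists of the simplices:

  0-simplices (5): a, b, c, d, e
  1-simplices (9): ab, ac, ad, ae, bc, bd, be, cd, ce
  2-simplices (6): abd, abe, acd, ace, bcd, bce

giving chain groups C_0 ≅ Z^5, C_1 ≅ Z^9, C_2 ≅ Z^6.

Boundary ∂_1: C_1 → C_0 sends each edge [p,q] (with p < q) to q − p. For instance
  ∂bc = c − b.
The resulting 5×9 matrix has rank 4, and its Smith normal form has invariant factors (1,1,1,1).

The boundary map ∂_2: C_2 → C_1 maps a triangle to the signed sum of its edges. For instance
  ∂abe = be − ae + ab,
  ∂bce = ce − be + bc.
As a 9×6 matrix over Z this has rank 5, with invariant factors (1,1,1,1,1).

Computing H_k = (kernel of ∂_k) / (image of ∂_{k+1}):

  H_0: rank C_0 − rank ∂_1 = 5 − 4 = 1, and the invariant factors of ∂_1 are all 1, so H_0 ≅ Z.
  H_1: rank ker ∂_1 − rank ∂_2 = (9 − 4) − 5 = 0, and the invariant factors of ∂_2 are all 1, so H_1 ≅ 0.
  H_2: rank ker ∂_2 − rank ∂_3 = (6 − 5) − 0 = 1, and there is no ∂_3, so H_2 ≅ Z.

(K is a triangulation of the 2-sphere S^2.)

H_0 ≅ Z,  H_1 = 0,  H_2 ≅ Z.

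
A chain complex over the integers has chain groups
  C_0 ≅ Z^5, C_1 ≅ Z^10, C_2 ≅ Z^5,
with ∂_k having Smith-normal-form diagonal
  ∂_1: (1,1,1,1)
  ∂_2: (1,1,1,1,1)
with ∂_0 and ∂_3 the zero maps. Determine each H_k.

H_0: b_0 = 5 − 0 − 4 = 1; torsion from ∂_1 factors > 1: none. So H_0 = Z.
H_1: b_1 = 10 − 4 − 5 = 1; torsion from ∂_2 factors > 1: none. So H_1 = Z.
H_2: b_2 = 5 − 5 − 0 = 0; torsion from ∂_3 factors > 1: none. So H_2 = 0.

H_0 = Z,  H_1 = Z,  H_2 = 0.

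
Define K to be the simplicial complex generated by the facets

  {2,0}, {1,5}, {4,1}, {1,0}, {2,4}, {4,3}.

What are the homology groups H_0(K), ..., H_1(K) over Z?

H_0 = Z,  H_1 = Z.

We work with the vertex ordering 0 < 1 < 2 < 3 < 4 < 5. The simplices of K, each written with vertices in increasing order, are:

  0-simplices (6): [0], [1], [2], [3], [4], [5]
  1-simplices (6): [0,1], [0,2], [1,4], [1,5], [2,4], [3,4]

so the chain groups are C_0 ≅ Z^6, C_1 ≅ Z^6.

Boundary ∂_1: C_1 → C_0 maps an edge to its endpoints' difference, ∂[p,q] = q − p. For instance
  ∂[0,2] = [2] − [0].
As a 6×6 matrix over Z this has rank 5, with invariant factors (1,1,1,1,1).

Now H_k = ker ∂_k / im ∂_{k+1}, so:

  H_0: rank C_0 − rank ∂_1 = 6 − 5 = 1, and the invariant factors of ∂_1 are all 1, so H_0 = Z.
  H_1: rank ker ∂_1 − rank ∂_2 = (6 − 5) − 0 = 1, and there is no ∂_2, so H_1 = Z.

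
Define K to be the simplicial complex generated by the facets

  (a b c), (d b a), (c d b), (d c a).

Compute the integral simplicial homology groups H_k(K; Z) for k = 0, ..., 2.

Order the vertices as a < b < c < d. Listing each simplex with vertices in this order, K has dimension 2 with simplices:

  0-simplices (4): a, b, c, d
  1-simplices (6): ab, ac, ad, bc, bd, cd
  2-simplices (4): abc, abd, acd, bcd

Hence C_0 ≅ Z^4, C_1 ≅ Z^6, C_2 ≅ Z^4.

∂_1: C_1 → C_0 sends each edge [p,q] (with p < q) to q − p.
The resulting 4×6 matrix has rank 3, and its Smith normal form has invariant factors (1,1,1).

Boundary ∂_2: C_2 → C_1 maps a triangle to the signed sum of its edges. For instance
  ∂acd = cd − ad + ac,
  ∂abd = bd − ad + ab.
This gives a 6×4 integer matrix of rank 3; reducing to Smith normal form yields diagonal entries (1,1,1).

Computing H_k = (kernel of ∂_k) / (image of ∂_{k+1}):

  H_0: rank C_0 − rank ∂_1 = 4 − 3 = 1, and the invariant factors of ∂_1 are all 1, so H_0 = Z.
  H_1: rank ker ∂_1 − rank ∂_2 = (6 − 3) − 3 = 0, and the invariant factors of ∂_2 are all 1, so H_1 = 0.
  H_2: rank ker ∂_2 − rank ∂_3 = (4 − 3) − 0 = 1, and there is no ∂_3, so H_2 = Z.

As a check, the Euler characteristic is 4 − 6 + 4 = 2, which agrees with 1 − 0 + 1 = 2.

H_0 ≅ Z,  H_1 = 0,  H_2 ≅ Z.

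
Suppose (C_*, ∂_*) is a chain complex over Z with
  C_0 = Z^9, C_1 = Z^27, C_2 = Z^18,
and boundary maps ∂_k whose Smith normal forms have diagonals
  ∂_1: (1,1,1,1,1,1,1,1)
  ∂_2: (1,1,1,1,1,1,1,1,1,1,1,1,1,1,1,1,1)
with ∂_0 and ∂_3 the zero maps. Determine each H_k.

H_0 = Z,  H_1 = Z^2,  H_2 = Z.

H_0: b_0 = 9 − 0 − 8 = 1; torsion from ∂_1 factors > 1: none. So H_0 = Z.
H_1: b_1 = 27 − 8 − 17 = 2; torsion from ∂_2 factors > 1: none. So H_1 = Z^2.
H_2: b_2 = 18 − 17 − 0 = 1; torsion from ∂_3 factors > 1: none. So H_2 = Z.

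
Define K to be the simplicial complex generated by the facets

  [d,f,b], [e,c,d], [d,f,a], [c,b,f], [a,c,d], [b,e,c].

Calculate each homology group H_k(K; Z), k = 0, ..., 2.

K has 6 vertices, 12 edges, 6 triangles.
rank ∂_0 = 0, rank ∂_1 = 5 ⇒ b_0 = 6 − 0 − 5 = 1; all invariant factors of ∂_1 are 1 so no torsion. So H_0 = Z.
rank ∂_1 = 5, rank ∂_2 = 6 ⇒ b_1 = 12 − 5 − 6 = 1; all invariant factors of ∂_2 are 1 so no torsion. So H_1 = Z.
rank ∂_2 = 6, rank ∂_3 = 0 ⇒ b_2 = 6 − 6 − 0 = 0. So H_2 = 0.

H_0 = Z,  H_1 = Z,  H_2 = 0.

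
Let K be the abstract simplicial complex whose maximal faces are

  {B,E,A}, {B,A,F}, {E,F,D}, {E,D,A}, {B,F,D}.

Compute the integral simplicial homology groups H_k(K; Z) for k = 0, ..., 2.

H_0 ≅ Z,  H_1 ≅ Z,  H_2 = 0.

K has 5 vertices, 10 edges, 5 triangles.
rank ∂_0 = 0, rank ∂_1 = 4 ⇒ b_0 = 5 − 0 − 4 = 1; all invariant factors of ∂_1 are 1 so no torsion. So H_0 ≅ Z.
rank ∂_1 = 4, rank ∂_2 = 5 ⇒ b_1 = 10 − 4 − 5 = 1; all invariant factors of ∂_2 are 1 so no torsion. So H_1 ≅ Z.
rank ∂_2 = 5, rank ∂_3 = 0 ⇒ b_2 = 5 − 5 − 0 = 0. So H_2 ≅ 0.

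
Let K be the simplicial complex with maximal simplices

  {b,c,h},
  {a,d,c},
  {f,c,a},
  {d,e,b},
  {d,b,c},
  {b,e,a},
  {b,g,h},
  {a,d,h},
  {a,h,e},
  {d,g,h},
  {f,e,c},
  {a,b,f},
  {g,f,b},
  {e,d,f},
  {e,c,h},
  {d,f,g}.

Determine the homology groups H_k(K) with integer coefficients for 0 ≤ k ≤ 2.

H_0 = Z,  H_1 = Z^2,  H_2 = Z.

We work with the vertex ordering a < b < c < d < e < f < g < h. The simplices of K, each written with vertices in increasing order, are:

  0-simplices (8): a, b, c, d, e, f, g, h
  1-simplices (24): ab, ac, ad, ae, af, ah, bc, bd, be, bf, bg, bh, cd, ce, cf, ch, de, df, dg, dh, ef, eh, fg, gh
  2-simplices (16): abe, abf, acd, acf, adh, aeh, bcd, bch, bde, bfg, bgh, cef, ceh, def, dfg, dgh

giving chain groups C_0 ≅ Z^8, C_1 ≅ Z^24, C_2 ≅ Z^16.

The boundary map ∂_1: C_1 → C_0 is given by ∂[p,q] = [q] − [p]. For instance
  ∂df = f − d.
As a 8×24 matrix over Z this has rank 7, with invariant factors (1,1,1,1,1,1,1).

The boundary map ∂_2: C_2 → C_1 acts by ∂[p,q,r] = [q,r] − [p,r] + [p,q]. For instance
  ∂bgh = gh − bh + bg,
  ∂abf = bf − af + ab.
The resulting 24×16 matrix has rank 15, and its Smith normal form has invariant factors (1,1,1,1,1,1,1,1,1,1,1,1,1,1,1).

Computing H_k = (kernel of ∂_k) / (image of ∂_{k+1}):

  H_0: rank C_0 − rank ∂_1 = 8 − 7 = 1, and the invariant factors of ∂_1 are all 1, so H_0 ≅ Z.
  H_1: rank ker ∂_1 − rank ∂_2 = (24 − 7) − 15 = 2, and the invariant factors of ∂_2 are all 1, so H_1 ≅ Z^2.
  H_2: rank ker ∂_2 − rank ∂_3 = (16 − 15) − 0 = 1, and there is no ∂_3, so H_2 ≅ Z.

As a check, the Euler characteristic is 8 − 24 + 16 = 0, which agrees with 1 − 2 + 1 = 0.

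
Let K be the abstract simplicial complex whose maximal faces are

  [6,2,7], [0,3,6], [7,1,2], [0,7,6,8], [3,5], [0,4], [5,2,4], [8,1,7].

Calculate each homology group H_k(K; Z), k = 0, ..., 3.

Fix the vertex order 0 < 1 < 2 < 3 < 4 < 5 < 6 < 7 < 8 and write every simplex with vertices in increasing order. Then dim K = 3 and the simplices of K are:

  0-simplices (9): [0], [1], [2], [3], [4], [5], [6], [7], [8]
  1-simplices (18): [0,3], [0,4], [0,6], [0,7], [0,8], [1,2], [1,7], [1,8], [2,4], [2,5], [2,6], [2,7], [3,5], [3,6], [4,5], [6,7], [6,8], [7,8]
  2-simplices (9): [0,3,6], [0,6,7], [0,6,8], [0,7,8], [1,2,7], [1,7,8], [2,4,5], [2,6,7], [6,7,8]
  3-simplices (1): [0,6,7,8]

so the chain groups are C_0 ≅ Z^9, C_1 ≅ Z^18, C_2 ≅ Z^9, C_3 ≅ Z^1.

∂_1: C_1 → C_0 sends each edge [p,q] (with p < q) to q − p.
This gives a 9×18 integer matrix of rank 8; reducing to Smith normal form yields diagonal entries (1,1,1,1,1,1,1,1).

Boundary ∂_2: C_2 → C_1 maps a triangle to the signed sum of its edges. For instance
  ∂[1,2,7] = [2,7] − [1,7] + [1,2],
  ∂[0,6,8] = [6,8] − [0,8] + [0,6].
As a 18×9 matrix over Z this has rank 8, with invariant factors (1,1,1,1,1,1,1,1).

The boundary map ∂_3: C_3 → C_2 sends each 3-simplex σ to the alternating sum Σ_i (−1)^i (σ with its i-th vertex removed). For instance
  ∂[0,6,7,8] = [6,7,8] − [0,7,8] + [0,6,8] − [0,6,7].
The 9×1 boundary matrix has rank 1 and Smith normal form diag(1).

Reading off H_k = ker ∂_k / im ∂_{k+1}:

  H_0: rank C_0 − rank ∂_1 = 9 − 8 = 1, and the invariant factors of ∂_1 are all 1, so H_0 = Z.
  H_1: rank ker ∂_1 − rank ∂_2 = (18 − 8) − 8 = 2, and the invariant factors of ∂_2 are all 1, so H_1 = Z^2.
  H_2: rank ker ∂_2 − rank ∂_3 = (9 − 8) − 1 = 0, and the invariant factors of ∂_3 are all 1, so H_2 = 0.
  H_3: rank ker ∂_3 − rank ∂_4 = (1 − 1) − 0 = 0, and there is no ∂_4, so H_3 = 0.

As a check, the Euler characteristic is 9 − 18 + 9 − 1 = -1, which agrees with 1 − 2 + 0 − 0 = -1.

H_0 = Z,  H_1 = Z^2,  H_2 = 0,  H_3 = 0.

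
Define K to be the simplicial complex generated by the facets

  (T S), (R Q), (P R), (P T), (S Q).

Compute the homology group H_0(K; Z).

K has 5 vertices, 5 edges.
rank ∂_0 = 0, rank ∂_1 = 4 ⇒ b_0 = 5 − 0 − 4 = 1; all invariant factors of ∂_1 are 1 so no torsion. So H_0 ≅ Z.

H_0 ≅ Z.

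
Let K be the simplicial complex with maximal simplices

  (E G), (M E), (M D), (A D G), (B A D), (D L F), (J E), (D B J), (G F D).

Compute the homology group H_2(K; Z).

Order the vertices as A < B < D < E < F < G < J < L < M. Listing each simplex with vertices in this order, K has dimension 2 with simplices:

  0-simplices (9): A, B, D, E, F, G, J, L, M
  1-simplices (15): AB, AD, AG, BD, BJ, DF, DG, DJ, DL, DM, EG, EJ, EM, FG, FL
  2-simplices (5): ABD, ADG, BDJ, DFG, DFL

Hence C_0 ≅ Z^9, C_1 ≅ Z^15, C_2 ≅ Z^5.

The boundary map ∂_1: C_1 → C_0 sends each edge [p,q] (with p < q) to q − p. For instance
  ∂DF = F − D.
The 9×15 boundary matrix has rank 8 and Smith normal form diag(1,1,1,1,1,1,1,1).

∂_2: C_2 → C_1 sends each 2-simplex [p,q,r] to [q,r] − [p,r] + [p,q]. For instance
  ∂ABD = BD − AD + AB,
  ∂ADG = DG − AG + AD.
This gives a 15×5 integer matrix of rank 5; reducing to Smith normal form yields diagonal entries (1,1,1,1,1).

Reading off H_k = ker ∂_k / im ∂_{k+1}:

  H_2: rank ker ∂_2 − rank ∂_3 = (5 − 5) − 0 = 0, and there is no ∂_3, so H_2 ≅ 0.

H_2 ≅ 0.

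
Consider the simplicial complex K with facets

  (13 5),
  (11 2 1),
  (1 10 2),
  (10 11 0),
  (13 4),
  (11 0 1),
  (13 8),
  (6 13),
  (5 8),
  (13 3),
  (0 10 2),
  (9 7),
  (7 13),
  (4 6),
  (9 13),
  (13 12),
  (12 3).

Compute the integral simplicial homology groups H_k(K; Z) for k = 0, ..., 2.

H_0 ≅ Z^2,  H_1 ≅ Z^5,  H_2 = 0.

Order the vertices as 0 < 1 < 2 < 3 < 4 < 5 < 6 < 7 < 8 < 9 < 10 < 11 < 12 < 13. Listing each simplex with vertices in this order, K has dimension 2 with simplices:

  0-simplices (14): [0], [1], [2], [3], [4], [5], [6], [7], [8], [9], [10], [11], [12], [13]
  1-simplices (22): (22 of them)
  2-simplices (5): [0,1,11], [0,2,10], [0,10,11], [1,2,10], [1,2,11]

so the chain groups are C_0 ≅ Z^14, C_1 ≅ Z^22, C_2 ≅ Z^5.

Boundary ∂_1: C_1 → C_0 sends each edge [p,q] (with p < q) to q − p. For instance
  ∂[10,11] = [11] − [10].
The 14×22 boundary matrix has rank 12 and Smith normal form diag(1,1,1,1,1,1,1,1,1,1,1,1).

The boundary map ∂_2: C_2 → C_1 acts by ∂[p,q,r] = [q,r] − [p,r] + [p,q]. For instance
  ∂[0,1,11] = [1,11] − [0,11] + [0,1],
  ∂[0,10,11] = [10,11] − [0,11] + [0,10].
As a 22×5 matrix over Z this has rank 5, with invariant factors (1,1,1,1,1).

Computing H_k = (kernel of ∂_k) / (image of ∂_{k+1}):

  H_0: rank C_0 − rank ∂_1 = 14 − 12 = 2, and the invariant factors of ∂_1 are all 1, so H_0 = Z^2.
  H_1: rank ker ∂_1 − rank ∂_2 = (22 − 12) − 5 = 5, and the invariant factors of ∂_2 are all 1, so H_1 = Z^5.
  H_2: rank ker ∂_2 − rank ∂_3 = (5 − 5) − 0 = 0, and there is no ∂_3, so H_2 = 0.

As a check, the Euler characteristic is 14 − 22 + 5 = -3, which agrees with 2 − 5 + 0 = -3.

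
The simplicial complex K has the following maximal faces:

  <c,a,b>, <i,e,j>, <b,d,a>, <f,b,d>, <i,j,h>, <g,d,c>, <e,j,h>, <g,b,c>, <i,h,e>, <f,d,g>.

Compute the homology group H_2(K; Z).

H_2 = Z.

Order the vertices as a < b < c < d < e < f < g < h < i < j. Listing each simplex with vertices in this order, K has dimension 2 with simplices:

  0-simplices (10): a, b, c, d, e, f, g, h, i, j
  1-simplices (18): ab, ac, ad, bc, bd, bf, bg, cd, cg, df, dg, eh, ei, ej, fg, hi, hj, ij
  2-simplices (10): abc, abd, bcg, bdf, cdg, dfg, ehi, ehj, eij, hij

Hence C_0 ≅ Z^10, C_1 ≅ Z^18, C_2 ≅ Z^10.

The boundary map ∂_1: C_1 → C_0 sends each edge [p,q] (with p < q) to q − p. For instance
  ∂cd = d − c.
The 10×18 boundary matrix has rank 8 and Smith normal form diag(1,1,1,1,1,1,1,1).

Boundary ∂_2: C_2 → C_1 sends each 2-simplex [p,q,r] to [q,r] − [p,r] + [p,q]. For instance
  ∂cdg = dg − cg + cd,
  ∂ehi = hi − ei + eh.
As a 18×10 matrix over Z this has rank 9, with invariant factors (1,1,1,1,1,1,1,1,1).

Now H_k = ker ∂_k / im ∂_{k+1}, so:

  H_2: rank ker ∂_2 − rank ∂_3 = (10 − 9) − 0 = 1, and there is no ∂_3, so H_2 ≅ Z.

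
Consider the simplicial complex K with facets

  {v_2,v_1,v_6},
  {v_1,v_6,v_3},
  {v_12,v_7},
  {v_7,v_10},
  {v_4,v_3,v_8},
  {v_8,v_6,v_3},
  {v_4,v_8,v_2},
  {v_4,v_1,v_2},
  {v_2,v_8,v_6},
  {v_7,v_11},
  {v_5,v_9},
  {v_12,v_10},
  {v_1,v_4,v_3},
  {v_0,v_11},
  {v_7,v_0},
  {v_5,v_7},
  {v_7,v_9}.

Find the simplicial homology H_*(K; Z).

Order the vertices as v_0 < v_1 < v_2 < v_3 < v_4 < v_5 < v_6 < v_7 < v_8 < v_9 < v_10 < v_11 < v_12. Listing each simplex with vertices in this order, K has dimension 2 with simplices:

  0-simplices (13): [v_0], [v_1], [v_2], [v_3], [v_4], [v_5], [v_6], [v_7], [v_8], [v_9], [v_10], [v_11], [v_12]
  1-simplices (21): (21 of them)
  2-simplices (8): [v_1,v_2,v_4], [v_1,v_2,v_6], [v_1,v_3,v_4], [v_1,v_3,v_6], [v_2,v_4,v_8], [v_2,v_6,v_8], [v_3,v_4,v_8], [v_3,v_6,v_8]

giving chain groups C_0 ≅ Z^13, C_1 ≅ Z^21, C_2 ≅ Z^8.

∂_1: C_1 → C_0 sends each edge [p,q] (with p < q) to q − p.
The 13×21 boundary matrix has rank 11 and Smith normal form diag(1,1,1,1,1,1,1,1,1,1,1).

The boundary map ∂_2: C_2 → C_1 acts by ∂[p,q,r] = [q,r] − [p,r] + [p,q]. For instance
  ∂[v_2,v_4,v_8] = [v_4,v_8] − [v_2,v_8] + [v_2,v_4],
  ∂[v_1,v_2,v_4] = [v_2,v_4] − [v_1,v_4] + [v_1,v_2].
The 21×8 boundary matrix has rank 7 and Smith normal form diag(1,1,1,1,1,1,1).

From H_k ≅ ker(∂_k) / im(∂_{k+1}) we obtain:

  H_0: rank C_0 − rank ∂_1 = 13 − 11 = 2, and the invariant factors of ∂_1 are all 1, so H_0 = Z^2.
  H_1: rank ker ∂_1 − rank ∂_2 = (21 − 11) − 7 = 3, and the invariant factors of ∂_2 are all 1, so H_1 = Z^3.
  H_2: rank ker ∂_2 − rank ∂_3 = (8 − 7) − 0 = 1, and there is no ∂_3, so H_2 = Z.

(K is a triangulation of the disjoint union of the 2-sphere S^2 and a wedge of 3 circles.)

H_0 = Z^2,  H_1 = Z^3,  H_2 = Z.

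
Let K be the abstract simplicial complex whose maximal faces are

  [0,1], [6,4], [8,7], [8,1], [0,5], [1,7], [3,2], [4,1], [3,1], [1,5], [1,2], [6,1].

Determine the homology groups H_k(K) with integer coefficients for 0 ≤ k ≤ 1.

We work with the vertex ordering 0 < 1 < 2 < 3 < 4 < 5 < 6 < 7 < 8. The simplices of K, each written with vertices in increasing order, are:

  0-simplices (9): [0], [1], [2], [3], [4], [5], [6], [7], [8]
  1-simplices (12): [0,1], [0,5], [1,2], [1,3], [1,4], [1,5], [1,6], [1,7], [1,8], [2,3], [4,6], [7,8]

Hence C_0 ≅ Z^9, C_1 ≅ Z^12.

The boundary map ∂_1: C_1 → C_0 sends each edge [p,q] (with p < q) to q − p.
This gives a 9×12 integer matrix of rank 8; reducing to Smith normal form yields diagonal entries (1,1,1,1,1,1,1,1).

Now H_k = ker ∂_k / im ∂_{k+1}, so:

  H_0: rank C_0 − rank ∂_1 = 9 − 8 = 1, and the invariant factors of ∂_1 are all 1, so H_0 ≅ Z.
  H_1: rank ker ∂_1 − rank ∂_2 = (12 − 8) − 0 = 4, and there is no ∂_2, so H_1 ≅ Z^4.

H_0 = Z,  H_1 = Z^4.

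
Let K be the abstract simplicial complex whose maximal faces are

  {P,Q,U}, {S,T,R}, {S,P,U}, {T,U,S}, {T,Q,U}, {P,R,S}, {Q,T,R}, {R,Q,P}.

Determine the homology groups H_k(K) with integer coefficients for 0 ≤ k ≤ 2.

H_0 = Z,  H_1 = 0,  H_2 = Z.

Take the total order P < Q < R < S < T < U on the vertex set. Then K (dimension 2) consists of the simplices:

  0-simplices (6): P, Q, R, S, T, U
  1-simplices (12): PQ, PR, PS, PU, QR, QT, QU, RS, RT, ST, SU, TU
  2-simplices (8): PQR, PQU, PRS, PSU, QRT, QTU, RST, STU

Hence C_0 ≅ Z^6, C_1 ≅ Z^12, C_2 ≅ Z^8.

Boundary ∂_1: C_1 → C_0 is given by ∂[p,q] = [q] − [p].
This gives a 6×12 integer matrix of rank 5; reducing to Smith normal form yields diagonal entries (1,1,1,1,1).

∂_2: C_2 → C_1 maps a triangle to the signed sum of its edges. For instance
  ∂QTU = TU − QU + QT,
  ∂PQR = QR − PR + PQ.
As a 12×8 matrix over Z this has rank 7, with invariant factors (1,1,1,1,1,1,1).

From H_k ≅ ker(∂_k) / im(∂_{k+1}) we obtain:

  H_0: rank C_0 − rank ∂_1 = 6 − 5 = 1, and the invariant factors of ∂_1 are all 1, so H_0 ≅ Z.
  H_1: rank ker ∂_1 − rank ∂_2 = (12 − 5) − 7 = 0, and the invariant factors of ∂_2 are all 1, so H_1 ≅ 0.
  H_2: rank ker ∂_2 − rank ∂_3 = (8 − 7) − 0 = 1, and there is no ∂_3, so H_2 ≅ Z.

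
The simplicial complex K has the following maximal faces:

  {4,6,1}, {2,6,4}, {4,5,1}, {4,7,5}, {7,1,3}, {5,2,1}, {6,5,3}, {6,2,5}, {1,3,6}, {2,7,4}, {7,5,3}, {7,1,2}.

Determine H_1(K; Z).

H_1 ≅ Z/2.

K has 7 vertices, 18 edges, 12 triangles.
rank ∂_1 = 6, rank ∂_2 = 12 ⇒ b_1 = 18 − 6 − 12 = 0; ∂_2 has invariant factor(s) [2] giving torsion. So H_1 = Z/2.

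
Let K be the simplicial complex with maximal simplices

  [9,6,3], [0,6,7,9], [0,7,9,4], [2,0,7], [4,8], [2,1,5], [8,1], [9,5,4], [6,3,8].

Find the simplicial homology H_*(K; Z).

H_0 = Z,  H_1 = Z^3,  H_2 = 0,  H_3 = 0.

Fix the vertex order 0 < 1 < 2 < 3 < 4 < 5 < 6 < 7 < 8 < 9 and write every simplex with vertices in increasing order. Then dim K = 3 and the simplices of K are:

  0-simplices (10): [0], [1], [2], [3], [4], [5], [6], [7], [8], [9]
  1-simplices (22): [0,2], [0,4], [0,6], [0,7], [0,9], [1,2], [1,5], [1,8], [2,5], [2,7], [3,6], [3,8], [3,9], [4,5], [4,7], [4,8], [4,9], [5,9], [6,7], [6,8], [6,9], [7,9]
  2-simplices (12): [0,2,7], [0,4,7], [0,4,9], [0,6,7], [0,6,9], [0,7,9], [1,2,5], [3,6,8], [3,6,9], [4,5,9], [4,7,9], [6,7,9]
  3-simplices (2): [0,4,7,9], [0,6,7,9]

Hence C_0 ≅ Z^10, C_1 ≅ Z^22, C_2 ≅ Z^12, C_3 ≅ Z^2.

The boundary map ∂_1: C_1 → C_0 maps an edge to its endpoints' difference, ∂[p,q] = q − p.
This gives a 10×22 integer matrix of rank 9; reducing to Smith normal form yields diagonal entries (1,1,1,1,1,1,1,1,1).

The boundary map ∂_2: C_2 → C_1 acts by ∂[p,q,r] = [q,r] − [p,r] + [p,q]. For instance
  ∂[0,6,7] = [6,7] − [0,7] + [0,6],
  ∂[4,5,9] = [5,9] − [4,9] + [4,5].
As a 22×12 matrix over Z this has rank 10, with invariant factors (1,1,1,1,1,1,1,1,1,1).

The boundary map ∂_3: C_3 → C_2 sends each 3-simplex σ to the alternating sum Σ_i (−1)^i (σ with its i-th vertex removed). For instance
  ∂[0,6,7,9] = [6,7,9] − [0,7,9] + [0,6,9] − [0,6,7],
  ∂[0,4,7,9] = [4,7,9] − [0,7,9] + [0,4,9] − [0,4,7].
As a 12×2 matrix over Z this has rank 2, with invariant factors (1,1).

Now H_k = ker ∂_k / im ∂_{k+1}, so:

  H_0: rank C_0 − rank ∂_1 = 10 − 9 = 1, and the invariant factors of ∂_1 are all 1, so H_0 ≅ Z.
  H_1: rank ker ∂_1 − rank ∂_2 = (22 − 9) − 10 = 3, and the invariant factors of ∂_2 are all 1, so H_1 ≅ Z^3.
  H_2: rank ker ∂_2 − rank ∂_3 = (12 − 10) − 2 = 0, and the invariant factors of ∂_3 are all 1, so H_2 ≅ 0.
  H_3: rank ker ∂_3 − rank ∂_4 = (2 − 2) − 0 = 0, and there is no ∂_4, so H_3 ≅ 0.

As a check, the Euler characteristic is 10 − 22 + 12 − 2 = -2, which agrees with 1 − 3 + 0 − 0 = -2.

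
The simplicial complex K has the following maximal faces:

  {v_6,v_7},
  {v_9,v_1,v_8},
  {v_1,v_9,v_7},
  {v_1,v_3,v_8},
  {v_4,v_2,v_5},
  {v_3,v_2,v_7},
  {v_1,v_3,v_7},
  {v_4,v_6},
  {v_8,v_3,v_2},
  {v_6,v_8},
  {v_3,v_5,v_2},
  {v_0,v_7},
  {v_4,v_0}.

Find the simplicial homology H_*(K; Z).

H_0 = Z,  H_1 = Z^3,  H_2 = 0.

We work with the vertex ordering v_0 < v_1 < v_2 < v_3 < v_4 < v_5 < v_6 < v_7 < v_8 < v_9. The simplices of K, each written with vertices in increasing order, are:

  0-simplices (10): [v_0], [v_1], [v_2], [v_3], [v_4], [v_5], [v_6], [v_7], [v_8], [v_9]
  1-simplices (20): (20 of them)
  2-simplices (8): [v_1,v_3,v_7], [v_1,v_3,v_8], [v_1,v_7,v_9], [v_1,v_8,v_9], [v_2,v_3,v_5], [v_2,v_3,v_7], [v_2,v_3,v_8], [v_2,v_4,v_5]

Hence C_0 ≅ Z^10, C_1 ≅ Z^20, C_2 ≅ Z^8.

The boundary map ∂_1: C_1 → C_0 is given by ∂[p,q] = [q] − [p]. For instance
  ∂[v_2,v_3] = [v_3] − [v_2].
This gives a 10×20 integer matrix of rank 9; reducing to Smith normal form yields diagonal entries (1,1,1,1,1,1,1,1,1).

∂_2: C_2 → C_1 maps a triangle to the signed sum of its edges. For instance
  ∂[v_2,v_3,v_8] = [v_3,v_8] − [v_2,v_8] + [v_2,v_3],
  ∂[v_2,v_4,v_5] = [v_4,v_5] − [v_2,v_5] + [v_2,v_4].
The resulting 20×8 matrix has rank 8, and its Smith normal form has invariant factors (1,1,1,1,1,1,1,1).

From H_k ≅ ker(∂_k) / im(∂_{k+1}) we obtain:

  H_0: rank C_0 − rank ∂_1 = 10 − 9 = 1, and the invariant factors of ∂_1 are all 1, so H_0 = Z.
  H_1: rank ker ∂_1 − rank ∂_2 = (20 − 9) − 8 = 3, and the invariant factors of ∂_2 are all 1, so H_1 = Z^3.
  H_2: rank ker ∂_2 − rank ∂_3 = (8 − 8) − 0 = 0, and there is no ∂_3, so H_2 = 0.

As a check, the Euler characteristic is 10 − 20 + 8 = -2, which agrees with 1 − 3 + 0 = -2.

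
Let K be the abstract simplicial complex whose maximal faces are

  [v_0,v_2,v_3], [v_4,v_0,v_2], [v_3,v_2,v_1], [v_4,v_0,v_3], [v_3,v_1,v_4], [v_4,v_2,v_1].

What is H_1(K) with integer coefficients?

H_1 ≅ 0.

Fix the vertex order v_0 < v_1 < v_2 < v_3 < v_4 and write every simplex with vertices in increasing order. Then dim K = 2 and the simplices of K are:

  0-simplices (5): [v_0], [v_1], [v_2], [v_3], [v_4]
  1-simplices (9): [v_0,v_2], [v_0,v_3], [v_0,v_4], [v_1,v_2], [v_1,v_3], [v_1,v_4], [v_2,v_3], [v_2,v_4], [v_3,v_4]
  2-simplices (6): [v_0,v_2,v_3], [v_0,v_2,v_4], [v_0,v_3,v_4], [v_1,v_2,v_3], [v_1,v_2,v_4], [v_1,v_3,v_4]

giving chain groups C_0 ≅ Z^5, C_1 ≅ Z^9, C_2 ≅ Z^6.

∂_1: C_1 → C_0 maps an edge to its endpoints' difference, ∂[p,q] = q − p. For instance
  ∂[v_1,v_2] = [v_2] − [v_1].
The resulting 5×9 matrix has rank 4, and its Smith normal form has invariant factors (1,1,1,1).

∂_2: C_2 → C_1 maps a triangle to the signed sum of its edges. For instance
  ∂[v_1,v_2,v_4] = [v_2,v_4] − [v_1,v_4] + [v_1,v_2],
  ∂[v_0,v_2,v_4] = [v_2,v_4] − [v_0,v_4] + [v_0,v_2].
This gives a 9×6 integer matrix of rank 5; reducing to Smith normal form yields diagonal entries (1,1,1,1,1).

From H_k ≅ ker(∂_k) / im(∂_{k+1}) we obtain:

  H_1: rank ker ∂_1 − rank ∂_2 = (9 − 4) − 5 = 0, and the invariant factors of ∂_2 are all 1, so H_1 ≅ 0.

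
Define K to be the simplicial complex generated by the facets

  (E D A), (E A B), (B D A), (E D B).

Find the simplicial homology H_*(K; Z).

Take the total order A < B < D < E on the vertex set. Then K (dimension 2) consists of the simplices:

  0-simplices (4): A, B, D, E
  1-simplices (6): AB, AD, AE, BD, BE, DE
  2-simplices (4): ABD, ABE, ADE, BDE

giving chain groups C_0 ≅ Z^4, C_1 ≅ Z^6, C_2 ≅ Z^4.

∂_1: C_1 → C_0 is given by ∂[p,q] = [q] − [p]. For instance
  ∂BD = D − B.
The resulting 4×6 matrix has rank 3, and its Smith normal form has invariant factors (1,1,1).

∂_2: C_2 → C_1 acts by ∂[p,q,r] = [q,r] − [p,r] + [p,q]. For instance
  ∂ABD = BD − AD + AB,
  ∂ADE = DE − AE + AD.
The resulting 6×4 matrix has rank 3, and its Smith normal form has invariant factors (1,1,1).

Reading off H_k = ker ∂_k / im ∂_{k+1}:

  H_0: rank C_0 − rank ∂_1 = 4 − 3 = 1, and the invariant factors of ∂_1 are all 1, so H_0 = Z.
  H_1: rank ker ∂_1 − rank ∂_2 = (6 − 3) − 3 = 0, and the invariant factors of ∂_2 are all 1, so H_1 = 0.
  H_2: rank ker ∂_2 − rank ∂_3 = (4 − 3) − 0 = 1, and there is no ∂_3, so H_2 = Z.

(K is a triangulation of the 2-sphere S^2.)

H_0 = Z,  H_1 = 0,  H_2 = Z.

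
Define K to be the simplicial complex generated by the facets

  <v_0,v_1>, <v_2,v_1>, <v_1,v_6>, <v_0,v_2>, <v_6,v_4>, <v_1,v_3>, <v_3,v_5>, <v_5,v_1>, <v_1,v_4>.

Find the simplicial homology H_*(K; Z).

Fix the vertex order v_0 < v_1 < v_2 < v_3 < v_4 < v_5 < v_6 and write every simplex with vertices in increasing order. Then dim K = 1 and the simplices of K are:

  0-simplices (7): [v_0], [v_1], [v_2], [v_3], [v_4], [v_5], [v_6]
  1-simplices (9): [v_0,v_1], [v_0,v_2], [v_1,v_2], [v_1,v_3], [v_1,v_4], [v_1,v_5], [v_1,v_6], [v_3,v_5], [v_4,v_6]

giving chain groups C_0 ≅ Z^7, C_1 ≅ Z^9.

The boundary map ∂_1: C_1 → C_0 sends each edge [p,q] (with p < q) to q − p.
The resulting 7×9 matrix has rank 6, and its Smith normal form has invariant factors (1,1,1,1,1,1).

Reading off H_k = ker ∂_k / im ∂_{k+1}:

  H_0: rank C_0 − rank ∂_1 = 7 − 6 = 1, and the invariant factors of ∂_1 are all 1, so H_0 ≅ Z.
  H_1: rank ker ∂_1 − rank ∂_2 = (9 − 6) − 0 = 3, and there is no ∂_2, so H_1 ≅ Z^3.

H_0 ≅ Z,  H_1 ≅ Z^3.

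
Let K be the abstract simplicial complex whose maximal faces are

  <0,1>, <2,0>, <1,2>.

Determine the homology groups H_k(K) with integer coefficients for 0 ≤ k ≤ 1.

H_0 ≅ Z,  H_1 ≅ Z.

Take the total order 0 < 1 < 2 on the vertex set. Then K (dimension 1) consists of the simplices:

  0-simplices (3): [0], [1], [2]
  1-simplices (3): [0,1], [0,2], [1,2]

giving chain groups C_0 ≅ Z^3, C_1 ≅ Z^3.

Boundary ∂_1: C_1 → C_0 maps an edge to its endpoints' difference, ∂[p,q] = q − p.
The 3×3 boundary matrix has rank 2 and Smith normal form diag(1,1).

Now H_k = ker ∂_k / im ∂_{k+1}, so:

  H_0: rank C_0 − rank ∂_1 = 3 − 2 = 1, and the invariant factors of ∂_1 are all 1, so H_0 ≅ Z.
  H_1: rank ker ∂_1 − rank ∂_2 = (3 − 2) − 0 = 1, and there is no ∂_2, so H_1 ≅ Z.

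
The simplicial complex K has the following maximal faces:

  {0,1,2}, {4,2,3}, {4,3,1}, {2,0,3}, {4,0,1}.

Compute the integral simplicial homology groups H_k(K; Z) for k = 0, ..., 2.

H_0 ≅ Z,  H_1 ≅ Z,  H_2 = 0.

Order the vertices as 0 < 1 < 2 < 3 < 4. Listing each simplex with vertices in this order, K has dimension 2 with simplices:

  0-simplices (5): [0], [1], [2], [3], [4]
  1-simplices (10): [0,1], [0,2], [0,3], [0,4], [1,2], [1,3], [1,4], [2,3], [2,4], [3,4]
  2-simplices (5): [0,1,2], [0,1,4], [0,2,3], [1,3,4], [2,3,4]

giving chain groups C_0 ≅ Z^5, C_1 ≅ Z^10, C_2 ≅ Z^5.

Boundary ∂_1: C_1 → C_0 is given by ∂[p,q] = [q] − [p].
The 5×10 boundary matrix has rank 4 and Smith normal form diag(1,1,1,1).

Boundary ∂_2: C_2 → C_1 acts by ∂[p,q,r] = [q,r] − [p,r] + [p,q]. For instance
  ∂[2,3,4] = [3,4] − [2,4] + [2,3],
  ∂[0,1,2] = [1,2] − [0,2] + [0,1].
The 10×5 boundary matrix has rank 5 and Smith normal form diag(1,1,1,1,1).

Computing H_k = (kernel of ∂_k) / (image of ∂_{k+1}):

  H_0: rank C_0 − rank ∂_1 = 5 − 4 = 1, and the invariant factors of ∂_1 are all 1, so H_0 = Z.
  H_1: rank ker ∂_1 − rank ∂_2 = (10 − 4) − 5 = 1, and the invariant factors of ∂_2 are all 1, so H_1 = Z.
  H_2: rank ker ∂_2 − rank ∂_3 = (5 − 5) − 0 = 0, and there is no ∂_3, so H_2 = 0.

(K is a triangulation of the Möbius band.)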